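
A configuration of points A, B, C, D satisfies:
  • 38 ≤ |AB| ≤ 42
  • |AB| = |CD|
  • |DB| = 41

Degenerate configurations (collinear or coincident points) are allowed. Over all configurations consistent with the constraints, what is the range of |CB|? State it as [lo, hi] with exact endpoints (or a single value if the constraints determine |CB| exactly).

|CB| ∈ [0, 83]  (≈ [0.0000, 83.0000])

|AB| ∈ [38, 42]
|BD| ∈ {41}
|CD| ∈ [38, 42]
|AD| ∈ [0, 83]
|BC| ∈ [0, 83]
|AC| ∈ [0, 125]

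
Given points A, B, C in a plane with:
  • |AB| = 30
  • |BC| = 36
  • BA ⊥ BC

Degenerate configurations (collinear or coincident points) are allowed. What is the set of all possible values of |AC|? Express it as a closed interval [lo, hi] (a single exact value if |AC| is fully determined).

|AB| ∈ {30}
|BC| ∈ {36}
|AC| ∈ {6·√(61)}

|AC| = 6·√(61)  (≈ 46.8615)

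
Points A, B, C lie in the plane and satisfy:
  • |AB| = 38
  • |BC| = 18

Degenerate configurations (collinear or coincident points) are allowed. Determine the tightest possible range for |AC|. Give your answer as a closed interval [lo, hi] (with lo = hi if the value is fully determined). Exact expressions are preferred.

|AB| ∈ {38}
|BC| ∈ {18}
|AC| ∈ [20, 56]

|AC| ∈ [20, 56]  (≈ [20.0000, 56.0000])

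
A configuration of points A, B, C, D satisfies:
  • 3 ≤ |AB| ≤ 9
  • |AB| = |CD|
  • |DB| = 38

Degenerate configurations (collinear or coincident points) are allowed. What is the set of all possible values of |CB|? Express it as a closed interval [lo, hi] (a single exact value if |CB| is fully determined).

|AB| ∈ [3, 9]
|BD| ∈ {38}
|CD| ∈ [3, 9]
|AD| ∈ [29, 47]
|BC| ∈ [29, 47]
|AC| ∈ [20, 56]

|CB| ∈ [29, 47]  (≈ [29.0000, 47.0000])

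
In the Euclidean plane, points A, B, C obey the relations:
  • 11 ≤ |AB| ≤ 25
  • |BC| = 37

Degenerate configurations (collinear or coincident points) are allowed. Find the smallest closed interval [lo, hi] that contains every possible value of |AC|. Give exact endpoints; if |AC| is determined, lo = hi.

|AB| ∈ [11, 25]
|BC| ∈ {37}
|AC| ∈ [12, 62]

|AC| ∈ [12, 62]  (≈ [12.0000, 62.0000])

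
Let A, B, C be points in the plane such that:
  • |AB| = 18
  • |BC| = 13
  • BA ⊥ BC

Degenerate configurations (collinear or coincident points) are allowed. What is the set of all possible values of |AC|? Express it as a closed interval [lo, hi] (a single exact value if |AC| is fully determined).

|AB| ∈ {18}
|BC| ∈ {13}
|AC| ∈ {√(493)}

|AC| = √(493)  (≈ 22.2036)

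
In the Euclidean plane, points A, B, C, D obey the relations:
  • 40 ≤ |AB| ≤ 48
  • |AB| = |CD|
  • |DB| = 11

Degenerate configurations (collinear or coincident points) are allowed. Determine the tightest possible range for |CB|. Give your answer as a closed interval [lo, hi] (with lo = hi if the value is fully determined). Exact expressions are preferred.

|AB| ∈ [40, 48]
|BD| ∈ {11}
|CD| ∈ [40, 48]
|AD| ∈ [29, 59]
|BC| ∈ [29, 59]
|AC| ∈ [0, 107]

|CB| ∈ [29, 59]  (≈ [29.0000, 59.0000])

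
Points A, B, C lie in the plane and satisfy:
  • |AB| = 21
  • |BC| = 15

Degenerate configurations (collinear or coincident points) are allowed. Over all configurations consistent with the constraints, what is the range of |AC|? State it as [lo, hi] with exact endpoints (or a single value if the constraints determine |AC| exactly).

|AB| ∈ {21}
|BC| ∈ {15}
|AC| ∈ [6, 36]

|AC| ∈ [6, 36]  (≈ [6.0000, 36.0000])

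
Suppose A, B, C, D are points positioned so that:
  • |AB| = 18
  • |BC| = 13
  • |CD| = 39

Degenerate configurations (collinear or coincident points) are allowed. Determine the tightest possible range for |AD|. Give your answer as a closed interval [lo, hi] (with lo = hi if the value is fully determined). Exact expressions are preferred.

|AD| ∈ [8, 70]  (≈ [8.0000, 70.0000])

|AB| ∈ {18}
|BC| ∈ {13}
|CD| ∈ {39}
|AC| ∈ [5, 31]
|BD| ∈ [26, 52]
|AD| ∈ [8, 70]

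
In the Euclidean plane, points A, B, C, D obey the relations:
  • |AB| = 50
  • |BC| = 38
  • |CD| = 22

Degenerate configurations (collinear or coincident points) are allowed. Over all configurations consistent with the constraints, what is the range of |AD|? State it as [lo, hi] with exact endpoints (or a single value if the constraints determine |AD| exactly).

|AB| ∈ {50}
|BC| ∈ {38}
|CD| ∈ {22}
|AC| ∈ [12, 88]
|BD| ∈ [16, 60]
|AD| ∈ [0, 110]

|AD| ∈ [0, 110]  (≈ [0.0000, 110.0000])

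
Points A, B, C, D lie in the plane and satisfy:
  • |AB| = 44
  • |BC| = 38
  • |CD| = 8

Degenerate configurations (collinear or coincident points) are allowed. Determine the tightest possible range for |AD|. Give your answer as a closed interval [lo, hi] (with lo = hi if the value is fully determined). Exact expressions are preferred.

|AD| ∈ [0, 90]  (≈ [0.0000, 90.0000])

|AB| ∈ {44}
|BC| ∈ {38}
|CD| ∈ {8}
|AC| ∈ [6, 82]
|BD| ∈ [30, 46]
|AD| ∈ [0, 90]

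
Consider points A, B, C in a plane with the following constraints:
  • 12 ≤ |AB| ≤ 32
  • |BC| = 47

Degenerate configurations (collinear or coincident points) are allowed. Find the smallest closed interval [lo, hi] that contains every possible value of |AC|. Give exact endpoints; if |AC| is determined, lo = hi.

|AB| ∈ [12, 32]
|BC| ∈ {47}
|AC| ∈ [15, 79]

|AC| ∈ [15, 79]  (≈ [15.0000, 79.0000])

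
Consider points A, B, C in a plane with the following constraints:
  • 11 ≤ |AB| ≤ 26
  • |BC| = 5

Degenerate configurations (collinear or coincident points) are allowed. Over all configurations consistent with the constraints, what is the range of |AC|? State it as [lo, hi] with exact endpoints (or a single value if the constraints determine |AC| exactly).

|AC| ∈ [6, 31]  (≈ [6.0000, 31.0000])

|AB| ∈ [11, 26]
|BC| ∈ {5}
|AC| ∈ [6, 31]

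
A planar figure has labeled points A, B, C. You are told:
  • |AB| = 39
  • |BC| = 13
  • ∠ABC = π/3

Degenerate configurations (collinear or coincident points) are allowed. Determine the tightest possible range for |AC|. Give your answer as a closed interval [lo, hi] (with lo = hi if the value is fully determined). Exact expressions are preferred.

|AB| ∈ {39}
|BC| ∈ {13}
|AC| ∈ {13·√(7)}

|AC| = 13·√(7)  (≈ 34.3948)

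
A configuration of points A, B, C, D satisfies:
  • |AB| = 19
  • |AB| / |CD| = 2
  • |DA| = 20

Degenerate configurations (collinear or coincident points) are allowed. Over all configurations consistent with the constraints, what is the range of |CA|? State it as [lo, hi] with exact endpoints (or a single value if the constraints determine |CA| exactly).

|AB| ∈ {19}
|AD| ∈ {20}
|CD| ∈ {19/2}
|BD| ∈ [1, 39]
|AC| ∈ [21/2, 59/2]
|BC| ∈ [0, 97/2]

|CA| ∈ [21/2, 59/2]  (≈ [10.5000, 29.5000])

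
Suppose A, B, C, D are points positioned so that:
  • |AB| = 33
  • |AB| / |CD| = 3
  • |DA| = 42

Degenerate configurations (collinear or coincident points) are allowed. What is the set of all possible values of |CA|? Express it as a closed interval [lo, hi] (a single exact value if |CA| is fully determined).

|CA| ∈ [31, 53]  (≈ [31.0000, 53.0000])

|AB| ∈ {33}
|AD| ∈ {42}
|CD| ∈ {11}
|BD| ∈ [9, 75]
|AC| ∈ [31, 53]
|BC| ∈ [0, 86]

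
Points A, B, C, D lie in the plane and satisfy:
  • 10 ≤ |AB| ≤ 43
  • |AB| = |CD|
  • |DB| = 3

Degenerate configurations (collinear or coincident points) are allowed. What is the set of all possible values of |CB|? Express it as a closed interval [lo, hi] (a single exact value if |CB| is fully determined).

|CB| ∈ [7, 46]  (≈ [7.0000, 46.0000])

|AB| ∈ [10, 43]
|BD| ∈ {3}
|CD| ∈ [10, 43]
|AD| ∈ [7, 46]
|BC| ∈ [7, 46]
|AC| ∈ [0, 89]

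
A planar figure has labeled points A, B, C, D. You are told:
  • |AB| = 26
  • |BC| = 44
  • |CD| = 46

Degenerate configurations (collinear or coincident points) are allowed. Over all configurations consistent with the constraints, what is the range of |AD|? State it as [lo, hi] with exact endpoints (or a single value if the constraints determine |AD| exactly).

|AB| ∈ {26}
|BC| ∈ {44}
|CD| ∈ {46}
|AC| ∈ [18, 70]
|BD| ∈ [2, 90]
|AD| ∈ [0, 116]

|AD| ∈ [0, 116]  (≈ [0.0000, 116.0000])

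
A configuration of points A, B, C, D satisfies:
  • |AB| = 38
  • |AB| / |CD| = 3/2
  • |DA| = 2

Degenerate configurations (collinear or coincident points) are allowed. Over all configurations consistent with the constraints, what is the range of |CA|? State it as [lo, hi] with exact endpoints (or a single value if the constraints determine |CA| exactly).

|AB| ∈ {38}
|AD| ∈ {2}
|CD| ∈ {76/3}
|BD| ∈ [36, 40]
|AC| ∈ [70/3, 82/3]
|BC| ∈ [32/3, 196/3]

|CA| ∈ [70/3, 82/3]  (≈ [23.3333, 27.3333])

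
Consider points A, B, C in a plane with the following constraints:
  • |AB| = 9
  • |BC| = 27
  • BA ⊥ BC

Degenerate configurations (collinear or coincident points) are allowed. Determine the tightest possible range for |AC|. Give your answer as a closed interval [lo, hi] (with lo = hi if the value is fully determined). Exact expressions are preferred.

|AC| = 9·√(10)  (≈ 28.4605)

|AB| ∈ {9}
|BC| ∈ {27}
|AC| ∈ {9·√(10)}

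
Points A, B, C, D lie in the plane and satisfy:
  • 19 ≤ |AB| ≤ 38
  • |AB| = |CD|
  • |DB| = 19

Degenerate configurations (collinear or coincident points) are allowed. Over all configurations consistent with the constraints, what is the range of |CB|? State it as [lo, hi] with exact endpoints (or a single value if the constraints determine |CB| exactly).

|CB| ∈ [0, 57]  (≈ [0.0000, 57.0000])

|AB| ∈ [19, 38]
|BD| ∈ {19}
|CD| ∈ [19, 38]
|AD| ∈ [0, 57]
|BC| ∈ [0, 57]
|AC| ∈ [0, 95]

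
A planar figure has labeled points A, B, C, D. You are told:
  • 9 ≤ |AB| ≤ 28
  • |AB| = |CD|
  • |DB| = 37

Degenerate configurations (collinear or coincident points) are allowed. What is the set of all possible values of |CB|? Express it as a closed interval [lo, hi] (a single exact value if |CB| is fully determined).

|CB| ∈ [9, 65]  (≈ [9.0000, 65.0000])

|AB| ∈ [9, 28]
|BD| ∈ {37}
|CD| ∈ [9, 28]
|AD| ∈ [9, 65]
|BC| ∈ [9, 65]
|AC| ∈ [0, 93]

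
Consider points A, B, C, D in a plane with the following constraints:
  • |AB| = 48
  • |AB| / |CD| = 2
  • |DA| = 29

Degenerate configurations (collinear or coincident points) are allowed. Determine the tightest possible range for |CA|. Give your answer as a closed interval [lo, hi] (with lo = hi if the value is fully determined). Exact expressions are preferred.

|AB| ∈ {48}
|AD| ∈ {29}
|CD| ∈ {24}
|BD| ∈ [19, 77]
|AC| ∈ [5, 53]
|BC| ∈ [0, 101]

|CA| ∈ [5, 53]  (≈ [5.0000, 53.0000])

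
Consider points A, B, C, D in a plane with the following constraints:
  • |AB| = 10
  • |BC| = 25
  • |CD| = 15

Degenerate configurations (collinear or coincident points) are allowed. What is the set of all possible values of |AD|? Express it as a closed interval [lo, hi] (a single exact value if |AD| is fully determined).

|AD| ∈ [0, 50]  (≈ [0.0000, 50.0000])

|AB| ∈ {10}
|BC| ∈ {25}
|CD| ∈ {15}
|AC| ∈ [15, 35]
|BD| ∈ [10, 40]
|AD| ∈ [0, 50]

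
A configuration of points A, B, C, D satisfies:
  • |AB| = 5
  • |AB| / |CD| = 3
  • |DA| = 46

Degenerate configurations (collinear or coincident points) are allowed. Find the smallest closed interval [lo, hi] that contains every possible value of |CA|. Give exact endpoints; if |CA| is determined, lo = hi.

|AB| ∈ {5}
|AD| ∈ {46}
|CD| ∈ {5/3}
|BD| ∈ [41, 51]
|AC| ∈ [133/3, 143/3]
|BC| ∈ [118/3, 158/3]

|CA| ∈ [133/3, 143/3]  (≈ [44.3333, 47.6667])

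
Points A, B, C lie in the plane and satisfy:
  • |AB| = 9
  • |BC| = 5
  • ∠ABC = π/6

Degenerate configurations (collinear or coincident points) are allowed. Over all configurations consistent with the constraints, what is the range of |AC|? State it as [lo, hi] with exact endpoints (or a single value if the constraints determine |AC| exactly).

|AC| = √(106 - 45·√(3))  (≈ 5.2970)

|AB| ∈ {9}
|BC| ∈ {5}
|AC| ∈ {√(106 - 45·√(3))}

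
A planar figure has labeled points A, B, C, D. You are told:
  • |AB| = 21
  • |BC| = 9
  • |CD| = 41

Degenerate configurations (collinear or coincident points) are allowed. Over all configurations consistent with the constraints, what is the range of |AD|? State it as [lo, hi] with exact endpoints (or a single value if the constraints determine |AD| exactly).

|AB| ∈ {21}
|BC| ∈ {9}
|CD| ∈ {41}
|AC| ∈ [12, 30]
|BD| ∈ [32, 50]
|AD| ∈ [11, 71]

|AD| ∈ [11, 71]  (≈ [11.0000, 71.0000])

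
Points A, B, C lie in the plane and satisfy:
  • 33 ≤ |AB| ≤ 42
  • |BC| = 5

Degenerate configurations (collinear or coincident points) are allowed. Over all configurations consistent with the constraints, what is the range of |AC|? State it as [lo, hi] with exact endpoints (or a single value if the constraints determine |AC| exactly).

|AB| ∈ [33, 42]
|BC| ∈ {5}
|AC| ∈ [28, 47]

|AC| ∈ [28, 47]  (≈ [28.0000, 47.0000])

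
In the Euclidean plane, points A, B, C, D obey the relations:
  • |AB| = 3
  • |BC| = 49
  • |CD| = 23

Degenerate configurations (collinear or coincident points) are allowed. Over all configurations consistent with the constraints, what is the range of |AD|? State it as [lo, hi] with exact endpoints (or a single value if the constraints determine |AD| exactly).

|AD| ∈ [23, 75]  (≈ [23.0000, 75.0000])

|AB| ∈ {3}
|BC| ∈ {49}
|CD| ∈ {23}
|AC| ∈ [46, 52]
|BD| ∈ [26, 72]
|AD| ∈ [23, 75]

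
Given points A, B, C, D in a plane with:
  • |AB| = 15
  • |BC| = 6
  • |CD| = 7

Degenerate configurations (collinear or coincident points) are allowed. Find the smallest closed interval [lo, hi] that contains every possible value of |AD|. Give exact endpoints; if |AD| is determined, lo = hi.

|AB| ∈ {15}
|BC| ∈ {6}
|CD| ∈ {7}
|AC| ∈ [9, 21]
|BD| ∈ [1, 13]
|AD| ∈ [2, 28]

|AD| ∈ [2, 28]  (≈ [2.0000, 28.0000])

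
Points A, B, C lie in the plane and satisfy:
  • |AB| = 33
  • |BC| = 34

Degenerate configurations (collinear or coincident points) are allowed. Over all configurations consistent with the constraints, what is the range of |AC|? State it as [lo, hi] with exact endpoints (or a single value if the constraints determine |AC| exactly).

|AC| ∈ [1, 67]  (≈ [1.0000, 67.0000])

|AB| ∈ {33}
|BC| ∈ {34}
|AC| ∈ [1, 67]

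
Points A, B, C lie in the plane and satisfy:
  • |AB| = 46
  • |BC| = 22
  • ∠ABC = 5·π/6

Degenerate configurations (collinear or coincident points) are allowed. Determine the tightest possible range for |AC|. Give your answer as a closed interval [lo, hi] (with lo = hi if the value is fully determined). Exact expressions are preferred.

|AC| = 2·√(253·√(3) + 650)  (≈ 65.9760)

|AB| ∈ {46}
|BC| ∈ {22}
|AC| ∈ {2·√(253·√(3) + 650)}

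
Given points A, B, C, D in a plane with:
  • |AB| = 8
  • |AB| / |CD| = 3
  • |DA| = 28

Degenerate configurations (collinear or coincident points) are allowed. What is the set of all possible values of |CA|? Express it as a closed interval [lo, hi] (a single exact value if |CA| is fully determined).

|AB| ∈ {8}
|AD| ∈ {28}
|CD| ∈ {8/3}
|BD| ∈ [20, 36]
|AC| ∈ [76/3, 92/3]
|BC| ∈ [52/3, 116/3]

|CA| ∈ [76/3, 92/3]  (≈ [25.3333, 30.6667])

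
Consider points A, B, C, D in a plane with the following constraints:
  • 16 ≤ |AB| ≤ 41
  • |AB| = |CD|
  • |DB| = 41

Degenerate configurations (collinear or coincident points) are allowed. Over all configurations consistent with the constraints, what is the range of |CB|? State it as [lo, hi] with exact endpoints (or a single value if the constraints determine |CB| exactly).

|CB| ∈ [0, 82]  (≈ [0.0000, 82.0000])

|AB| ∈ [16, 41]
|BD| ∈ {41}
|CD| ∈ [16, 41]
|AD| ∈ [0, 82]
|BC| ∈ [0, 82]
|AC| ∈ [0, 123]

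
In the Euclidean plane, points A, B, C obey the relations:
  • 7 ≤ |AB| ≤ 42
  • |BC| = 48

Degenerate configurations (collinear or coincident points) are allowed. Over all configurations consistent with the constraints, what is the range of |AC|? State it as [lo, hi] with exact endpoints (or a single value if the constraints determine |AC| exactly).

|AC| ∈ [6, 90]  (≈ [6.0000, 90.0000])

|AB| ∈ [7, 42]
|BC| ∈ {48}
|AC| ∈ [6, 90]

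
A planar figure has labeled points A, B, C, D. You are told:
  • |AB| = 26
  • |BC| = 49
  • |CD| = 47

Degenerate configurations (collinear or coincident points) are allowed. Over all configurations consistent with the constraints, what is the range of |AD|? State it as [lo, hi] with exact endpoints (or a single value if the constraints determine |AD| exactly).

|AB| ∈ {26}
|BC| ∈ {49}
|CD| ∈ {47}
|AC| ∈ [23, 75]
|BD| ∈ [2, 96]
|AD| ∈ [0, 122]

|AD| ∈ [0, 122]  (≈ [0.0000, 122.0000])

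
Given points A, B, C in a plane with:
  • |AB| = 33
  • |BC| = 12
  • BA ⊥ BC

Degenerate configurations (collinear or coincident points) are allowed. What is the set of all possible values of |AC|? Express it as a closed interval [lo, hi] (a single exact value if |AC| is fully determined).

|AC| = 3·√(137)  (≈ 35.1141)

|AB| ∈ {33}
|BC| ∈ {12}
|AC| ∈ {3·√(137)}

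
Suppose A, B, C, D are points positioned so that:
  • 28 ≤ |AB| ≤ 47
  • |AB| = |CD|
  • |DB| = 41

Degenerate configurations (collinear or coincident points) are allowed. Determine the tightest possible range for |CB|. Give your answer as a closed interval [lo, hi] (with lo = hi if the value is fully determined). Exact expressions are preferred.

|CB| ∈ [0, 88]  (≈ [0.0000, 88.0000])

|AB| ∈ [28, 47]
|BD| ∈ {41}
|CD| ∈ [28, 47]
|AD| ∈ [0, 88]
|BC| ∈ [0, 88]
|AC| ∈ [0, 135]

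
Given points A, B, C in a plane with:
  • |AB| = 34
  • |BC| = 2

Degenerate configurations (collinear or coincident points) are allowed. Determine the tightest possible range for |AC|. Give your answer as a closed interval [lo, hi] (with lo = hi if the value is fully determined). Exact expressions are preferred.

|AC| ∈ [32, 36]  (≈ [32.0000, 36.0000])

|AB| ∈ {34}
|BC| ∈ {2}
|AC| ∈ [32, 36]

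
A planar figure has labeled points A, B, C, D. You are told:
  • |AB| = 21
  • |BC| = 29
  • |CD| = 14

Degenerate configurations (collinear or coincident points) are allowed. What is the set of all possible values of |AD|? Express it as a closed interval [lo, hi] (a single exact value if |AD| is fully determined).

|AD| ∈ [0, 64]  (≈ [0.0000, 64.0000])

|AB| ∈ {21}
|BC| ∈ {29}
|CD| ∈ {14}
|AC| ∈ [8, 50]
|BD| ∈ [15, 43]
|AD| ∈ [0, 64]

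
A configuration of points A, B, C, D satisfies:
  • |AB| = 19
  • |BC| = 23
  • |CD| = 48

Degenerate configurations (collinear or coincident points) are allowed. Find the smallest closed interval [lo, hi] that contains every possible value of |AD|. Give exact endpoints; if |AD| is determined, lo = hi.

|AD| ∈ [6, 90]  (≈ [6.0000, 90.0000])

|AB| ∈ {19}
|BC| ∈ {23}
|CD| ∈ {48}
|AC| ∈ [4, 42]
|BD| ∈ [25, 71]
|AD| ∈ [6, 90]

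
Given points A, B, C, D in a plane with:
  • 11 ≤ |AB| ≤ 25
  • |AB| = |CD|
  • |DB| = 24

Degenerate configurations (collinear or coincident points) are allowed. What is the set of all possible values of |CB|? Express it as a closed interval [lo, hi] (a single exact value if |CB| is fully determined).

|CB| ∈ [0, 49]  (≈ [0.0000, 49.0000])

|AB| ∈ [11, 25]
|BD| ∈ {24}
|CD| ∈ [11, 25]
|AD| ∈ [0, 49]
|BC| ∈ [0, 49]
|AC| ∈ [0, 74]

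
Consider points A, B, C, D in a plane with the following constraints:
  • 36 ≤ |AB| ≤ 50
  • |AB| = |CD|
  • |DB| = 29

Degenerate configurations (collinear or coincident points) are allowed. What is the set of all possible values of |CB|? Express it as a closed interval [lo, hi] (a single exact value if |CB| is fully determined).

|CB| ∈ [7, 79]  (≈ [7.0000, 79.0000])

|AB| ∈ [36, 50]
|BD| ∈ {29}
|CD| ∈ [36, 50]
|AD| ∈ [7, 79]
|BC| ∈ [7, 79]
|AC| ∈ [0, 129]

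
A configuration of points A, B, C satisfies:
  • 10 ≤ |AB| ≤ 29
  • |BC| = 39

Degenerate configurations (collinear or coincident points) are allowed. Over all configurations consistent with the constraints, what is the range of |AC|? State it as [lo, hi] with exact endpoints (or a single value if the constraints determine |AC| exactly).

|AB| ∈ [10, 29]
|BC| ∈ {39}
|AC| ∈ [10, 68]

|AC| ∈ [10, 68]  (≈ [10.0000, 68.0000])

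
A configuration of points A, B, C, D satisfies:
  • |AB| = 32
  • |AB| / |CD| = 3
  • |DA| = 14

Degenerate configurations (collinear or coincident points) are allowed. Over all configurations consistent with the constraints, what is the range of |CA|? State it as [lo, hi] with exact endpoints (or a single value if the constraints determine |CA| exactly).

|CA| ∈ [10/3, 74/3]  (≈ [3.3333, 24.6667])

|AB| ∈ {32}
|AD| ∈ {14}
|CD| ∈ {32/3}
|BD| ∈ [18, 46]
|AC| ∈ [10/3, 74/3]
|BC| ∈ [22/3, 170/3]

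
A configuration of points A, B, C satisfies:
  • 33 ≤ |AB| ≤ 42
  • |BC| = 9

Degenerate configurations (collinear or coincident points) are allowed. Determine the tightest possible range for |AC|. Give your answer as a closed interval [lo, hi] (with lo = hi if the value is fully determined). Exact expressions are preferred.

|AB| ∈ [33, 42]
|BC| ∈ {9}
|AC| ∈ [24, 51]

|AC| ∈ [24, 51]  (≈ [24.0000, 51.0000])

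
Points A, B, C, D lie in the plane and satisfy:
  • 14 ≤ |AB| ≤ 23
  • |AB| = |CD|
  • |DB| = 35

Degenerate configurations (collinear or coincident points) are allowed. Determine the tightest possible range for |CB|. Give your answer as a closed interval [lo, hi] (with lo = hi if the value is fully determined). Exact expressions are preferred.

|CB| ∈ [12, 58]  (≈ [12.0000, 58.0000])

|AB| ∈ [14, 23]
|BD| ∈ {35}
|CD| ∈ [14, 23]
|AD| ∈ [12, 58]
|BC| ∈ [12, 58]
|AC| ∈ [0, 81]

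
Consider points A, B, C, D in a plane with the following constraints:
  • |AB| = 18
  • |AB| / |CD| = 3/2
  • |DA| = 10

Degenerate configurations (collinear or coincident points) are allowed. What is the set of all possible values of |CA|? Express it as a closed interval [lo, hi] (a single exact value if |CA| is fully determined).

|AB| ∈ {18}
|AD| ∈ {10}
|CD| ∈ {12}
|BD| ∈ [8, 28]
|AC| ∈ [2, 22]
|BC| ∈ [0, 40]

|CA| ∈ [2, 22]  (≈ [2.0000, 22.0000])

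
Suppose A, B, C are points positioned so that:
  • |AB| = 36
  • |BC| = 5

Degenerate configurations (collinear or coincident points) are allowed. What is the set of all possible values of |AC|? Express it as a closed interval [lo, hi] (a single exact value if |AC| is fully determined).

|AB| ∈ {36}
|BC| ∈ {5}
|AC| ∈ [31, 41]

|AC| ∈ [31, 41]  (≈ [31.0000, 41.0000])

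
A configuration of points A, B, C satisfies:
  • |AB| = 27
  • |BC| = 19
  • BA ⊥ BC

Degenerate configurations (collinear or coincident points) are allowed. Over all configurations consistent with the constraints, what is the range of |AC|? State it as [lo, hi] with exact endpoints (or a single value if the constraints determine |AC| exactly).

|AB| ∈ {27}
|BC| ∈ {19}
|AC| ∈ {√(1090)}

|AC| = √(1090)  (≈ 33.0151)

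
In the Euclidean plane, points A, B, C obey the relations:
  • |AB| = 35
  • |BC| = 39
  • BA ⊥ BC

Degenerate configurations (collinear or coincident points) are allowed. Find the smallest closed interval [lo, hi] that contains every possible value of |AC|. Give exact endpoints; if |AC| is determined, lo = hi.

|AB| ∈ {35}
|BC| ∈ {39}
|AC| ∈ {√(2746)}

|AC| = √(2746)  (≈ 52.4023)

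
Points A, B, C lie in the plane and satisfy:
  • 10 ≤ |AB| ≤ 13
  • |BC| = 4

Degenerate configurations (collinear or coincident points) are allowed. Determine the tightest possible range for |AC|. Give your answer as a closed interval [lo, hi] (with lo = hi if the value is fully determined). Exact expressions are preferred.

|AC| ∈ [6, 17]  (≈ [6.0000, 17.0000])

|AB| ∈ [10, 13]
|BC| ∈ {4}
|AC| ∈ [6, 17]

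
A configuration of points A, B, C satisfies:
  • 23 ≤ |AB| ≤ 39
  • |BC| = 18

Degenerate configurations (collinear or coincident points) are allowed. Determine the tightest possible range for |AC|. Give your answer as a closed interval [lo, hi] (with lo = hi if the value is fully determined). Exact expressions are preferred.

|AB| ∈ [23, 39]
|BC| ∈ {18}
|AC| ∈ [5, 57]

|AC| ∈ [5, 57]  (≈ [5.0000, 57.0000])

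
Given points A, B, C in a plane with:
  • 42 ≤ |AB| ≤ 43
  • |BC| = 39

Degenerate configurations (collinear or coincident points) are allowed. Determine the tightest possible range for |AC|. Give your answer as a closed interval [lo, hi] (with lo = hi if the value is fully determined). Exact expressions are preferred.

|AC| ∈ [3, 82]  (≈ [3.0000, 82.0000])

|AB| ∈ [42, 43]
|BC| ∈ {39}
|AC| ∈ [3, 82]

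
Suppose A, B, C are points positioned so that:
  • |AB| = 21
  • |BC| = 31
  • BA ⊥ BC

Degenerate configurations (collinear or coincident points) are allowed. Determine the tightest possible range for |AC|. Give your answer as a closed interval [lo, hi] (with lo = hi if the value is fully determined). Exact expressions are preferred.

|AB| ∈ {21}
|BC| ∈ {31}
|AC| ∈ {√(1402)}

|AC| = √(1402)  (≈ 37.4433)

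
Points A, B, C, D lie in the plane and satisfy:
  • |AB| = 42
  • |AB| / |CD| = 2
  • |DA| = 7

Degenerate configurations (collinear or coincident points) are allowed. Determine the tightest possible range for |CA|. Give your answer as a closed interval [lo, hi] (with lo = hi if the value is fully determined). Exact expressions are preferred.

|CA| ∈ [14, 28]  (≈ [14.0000, 28.0000])

|AB| ∈ {42}
|AD| ∈ {7}
|CD| ∈ {21}
|BD| ∈ [35, 49]
|AC| ∈ [14, 28]
|BC| ∈ [14, 70]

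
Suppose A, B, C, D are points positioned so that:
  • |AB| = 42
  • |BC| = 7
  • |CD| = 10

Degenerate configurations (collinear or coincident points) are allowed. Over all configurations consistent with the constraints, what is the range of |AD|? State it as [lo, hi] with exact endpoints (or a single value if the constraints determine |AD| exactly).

|AB| ∈ {42}
|BC| ∈ {7}
|CD| ∈ {10}
|AC| ∈ [35, 49]
|BD| ∈ [3, 17]
|AD| ∈ [25, 59]

|AD| ∈ [25, 59]  (≈ [25.0000, 59.0000])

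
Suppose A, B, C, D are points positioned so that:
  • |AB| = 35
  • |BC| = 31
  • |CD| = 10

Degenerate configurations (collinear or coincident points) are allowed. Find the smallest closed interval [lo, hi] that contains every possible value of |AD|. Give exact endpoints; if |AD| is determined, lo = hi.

|AD| ∈ [0, 76]  (≈ [0.0000, 76.0000])

|AB| ∈ {35}
|BC| ∈ {31}
|CD| ∈ {10}
|AC| ∈ [4, 66]
|BD| ∈ [21, 41]
|AD| ∈ [0, 76]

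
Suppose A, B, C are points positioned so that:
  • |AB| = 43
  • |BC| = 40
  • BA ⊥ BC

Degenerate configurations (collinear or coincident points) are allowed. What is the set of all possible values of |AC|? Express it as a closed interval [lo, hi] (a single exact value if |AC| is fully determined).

|AB| ∈ {43}
|BC| ∈ {40}
|AC| ∈ {√(3449)}

|AC| = √(3449)  (≈ 58.7282)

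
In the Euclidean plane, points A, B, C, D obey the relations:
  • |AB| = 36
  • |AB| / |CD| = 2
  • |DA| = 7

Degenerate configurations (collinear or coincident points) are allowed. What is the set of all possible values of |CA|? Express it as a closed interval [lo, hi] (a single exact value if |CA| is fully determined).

|CA| ∈ [11, 25]  (≈ [11.0000, 25.0000])

|AB| ∈ {36}
|AD| ∈ {7}
|CD| ∈ {18}
|BD| ∈ [29, 43]
|AC| ∈ [11, 25]
|BC| ∈ [11, 61]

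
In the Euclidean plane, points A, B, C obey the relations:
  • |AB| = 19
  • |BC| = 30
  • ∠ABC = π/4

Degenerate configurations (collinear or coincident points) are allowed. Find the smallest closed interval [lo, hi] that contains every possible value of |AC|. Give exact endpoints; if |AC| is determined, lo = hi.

|AC| = √(1261 - 570·√(2))  (≈ 21.3283)

|AB| ∈ {19}
|BC| ∈ {30}
|AC| ∈ {√(1261 - 570·√(2))}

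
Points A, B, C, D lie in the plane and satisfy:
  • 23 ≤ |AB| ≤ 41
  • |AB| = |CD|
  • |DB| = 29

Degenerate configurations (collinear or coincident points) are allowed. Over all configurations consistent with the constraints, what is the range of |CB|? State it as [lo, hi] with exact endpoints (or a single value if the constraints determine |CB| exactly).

|AB| ∈ [23, 41]
|BD| ∈ {29}
|CD| ∈ [23, 41]
|AD| ∈ [0, 70]
|BC| ∈ [0, 70]
|AC| ∈ [0, 111]

|CB| ∈ [0, 70]  (≈ [0.0000, 70.0000])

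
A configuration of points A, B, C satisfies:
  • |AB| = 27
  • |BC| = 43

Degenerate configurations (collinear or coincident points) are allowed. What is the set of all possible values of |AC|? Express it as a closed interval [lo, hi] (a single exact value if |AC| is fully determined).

|AB| ∈ {27}
|BC| ∈ {43}
|AC| ∈ [16, 70]

|AC| ∈ [16, 70]  (≈ [16.0000, 70.0000])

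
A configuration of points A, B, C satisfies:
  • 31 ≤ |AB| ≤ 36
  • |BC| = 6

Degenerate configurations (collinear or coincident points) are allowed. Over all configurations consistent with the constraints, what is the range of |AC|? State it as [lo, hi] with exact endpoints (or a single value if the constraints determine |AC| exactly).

|AC| ∈ [25, 42]  (≈ [25.0000, 42.0000])

|AB| ∈ [31, 36]
|BC| ∈ {6}
|AC| ∈ [25, 42]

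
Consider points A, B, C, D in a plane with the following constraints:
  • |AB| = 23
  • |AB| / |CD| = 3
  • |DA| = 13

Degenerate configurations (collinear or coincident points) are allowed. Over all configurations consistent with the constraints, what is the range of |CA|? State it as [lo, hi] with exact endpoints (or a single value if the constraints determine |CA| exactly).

|AB| ∈ {23}
|AD| ∈ {13}
|CD| ∈ {23/3}
|BD| ∈ [10, 36]
|AC| ∈ [16/3, 62/3]
|BC| ∈ [7/3, 131/3]

|CA| ∈ [16/3, 62/3]  (≈ [5.3333, 20.6667])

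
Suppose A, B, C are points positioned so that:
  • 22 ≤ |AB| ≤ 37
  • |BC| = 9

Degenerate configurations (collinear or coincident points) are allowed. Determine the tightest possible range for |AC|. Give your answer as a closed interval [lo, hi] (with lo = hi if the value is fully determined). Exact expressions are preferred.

|AB| ∈ [22, 37]
|BC| ∈ {9}
|AC| ∈ [13, 46]

|AC| ∈ [13, 46]  (≈ [13.0000, 46.0000])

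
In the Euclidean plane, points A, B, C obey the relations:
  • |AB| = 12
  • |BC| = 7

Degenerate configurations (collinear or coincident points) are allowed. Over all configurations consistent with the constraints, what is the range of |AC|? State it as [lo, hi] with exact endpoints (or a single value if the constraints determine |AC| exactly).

|AB| ∈ {12}
|BC| ∈ {7}
|AC| ∈ [5, 19]

|AC| ∈ [5, 19]  (≈ [5.0000, 19.0000])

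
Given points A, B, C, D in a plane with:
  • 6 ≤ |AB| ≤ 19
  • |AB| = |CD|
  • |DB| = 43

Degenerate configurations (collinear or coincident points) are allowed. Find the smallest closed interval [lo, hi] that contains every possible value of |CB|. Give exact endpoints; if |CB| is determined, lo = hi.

|CB| ∈ [24, 62]  (≈ [24.0000, 62.0000])

|AB| ∈ [6, 19]
|BD| ∈ {43}
|CD| ∈ [6, 19]
|AD| ∈ [24, 62]
|BC| ∈ [24, 62]
|AC| ∈ [5, 81]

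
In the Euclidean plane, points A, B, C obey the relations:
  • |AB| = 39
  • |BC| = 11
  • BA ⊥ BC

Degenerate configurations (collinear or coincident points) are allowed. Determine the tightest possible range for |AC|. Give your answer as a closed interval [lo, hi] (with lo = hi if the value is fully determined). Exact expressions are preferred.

|AB| ∈ {39}
|BC| ∈ {11}
|AC| ∈ {√(1642)}

|AC| = √(1642)  (≈ 40.5216)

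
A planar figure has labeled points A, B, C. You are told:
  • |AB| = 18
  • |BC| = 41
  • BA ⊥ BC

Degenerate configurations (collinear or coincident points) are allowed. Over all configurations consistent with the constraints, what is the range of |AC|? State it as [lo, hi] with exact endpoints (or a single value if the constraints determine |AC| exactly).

|AC| = √(2005)  (≈ 44.7772)

|AB| ∈ {18}
|BC| ∈ {41}
|AC| ∈ {√(2005)}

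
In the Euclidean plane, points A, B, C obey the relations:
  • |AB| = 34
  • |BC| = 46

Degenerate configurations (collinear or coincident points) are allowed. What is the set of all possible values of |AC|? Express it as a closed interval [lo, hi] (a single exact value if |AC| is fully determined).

|AB| ∈ {34}
|BC| ∈ {46}
|AC| ∈ [12, 80]

|AC| ∈ [12, 80]  (≈ [12.0000, 80.0000])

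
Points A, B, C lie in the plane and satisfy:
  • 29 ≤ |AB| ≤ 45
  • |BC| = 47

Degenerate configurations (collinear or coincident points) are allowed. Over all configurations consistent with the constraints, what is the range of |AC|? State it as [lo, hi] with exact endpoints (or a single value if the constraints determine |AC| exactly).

|AC| ∈ [2, 92]  (≈ [2.0000, 92.0000])

|AB| ∈ [29, 45]
|BC| ∈ {47}
|AC| ∈ [2, 92]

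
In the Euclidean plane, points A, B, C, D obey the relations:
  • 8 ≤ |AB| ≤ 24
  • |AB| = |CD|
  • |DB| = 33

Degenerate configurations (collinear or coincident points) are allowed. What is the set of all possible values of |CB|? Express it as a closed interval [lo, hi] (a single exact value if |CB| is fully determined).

|CB| ∈ [9, 57]  (≈ [9.0000, 57.0000])

|AB| ∈ [8, 24]
|BD| ∈ {33}
|CD| ∈ [8, 24]
|AD| ∈ [9, 57]
|BC| ∈ [9, 57]
|AC| ∈ [0, 81]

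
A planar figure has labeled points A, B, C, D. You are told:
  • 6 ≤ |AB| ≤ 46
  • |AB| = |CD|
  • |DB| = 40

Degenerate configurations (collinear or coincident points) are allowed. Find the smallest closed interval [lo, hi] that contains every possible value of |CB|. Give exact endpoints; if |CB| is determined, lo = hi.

|CB| ∈ [0, 86]  (≈ [0.0000, 86.0000])

|AB| ∈ [6, 46]
|BD| ∈ {40}
|CD| ∈ [6, 46]
|AD| ∈ [0, 86]
|BC| ∈ [0, 86]
|AC| ∈ [0, 132]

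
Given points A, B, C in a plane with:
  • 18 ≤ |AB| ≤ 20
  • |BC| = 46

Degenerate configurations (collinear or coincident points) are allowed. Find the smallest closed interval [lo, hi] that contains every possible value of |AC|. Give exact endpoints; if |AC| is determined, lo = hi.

|AB| ∈ [18, 20]
|BC| ∈ {46}
|AC| ∈ [26, 66]

|AC| ∈ [26, 66]  (≈ [26.0000, 66.0000])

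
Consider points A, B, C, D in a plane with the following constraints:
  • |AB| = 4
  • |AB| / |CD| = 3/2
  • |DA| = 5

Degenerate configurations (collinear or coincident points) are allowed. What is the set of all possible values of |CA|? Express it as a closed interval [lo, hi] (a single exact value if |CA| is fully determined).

|CA| ∈ [7/3, 23/3]  (≈ [2.3333, 7.6667])

|AB| ∈ {4}
|AD| ∈ {5}
|CD| ∈ {8/3}
|BD| ∈ [1, 9]
|AC| ∈ [7/3, 23/3]
|BC| ∈ [0, 35/3]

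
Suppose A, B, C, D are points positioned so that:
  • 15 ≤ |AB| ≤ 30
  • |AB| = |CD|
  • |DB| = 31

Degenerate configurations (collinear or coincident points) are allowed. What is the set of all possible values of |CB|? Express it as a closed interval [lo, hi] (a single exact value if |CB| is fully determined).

|CB| ∈ [1, 61]  (≈ [1.0000, 61.0000])

|AB| ∈ [15, 30]
|BD| ∈ {31}
|CD| ∈ [15, 30]
|AD| ∈ [1, 61]
|BC| ∈ [1, 61]
|AC| ∈ [0, 91]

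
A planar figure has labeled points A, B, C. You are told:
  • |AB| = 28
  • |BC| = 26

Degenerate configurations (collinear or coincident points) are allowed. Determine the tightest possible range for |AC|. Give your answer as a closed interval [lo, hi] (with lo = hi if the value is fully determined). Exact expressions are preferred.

|AB| ∈ {28}
|BC| ∈ {26}
|AC| ∈ [2, 54]

|AC| ∈ [2, 54]  (≈ [2.0000, 54.0000])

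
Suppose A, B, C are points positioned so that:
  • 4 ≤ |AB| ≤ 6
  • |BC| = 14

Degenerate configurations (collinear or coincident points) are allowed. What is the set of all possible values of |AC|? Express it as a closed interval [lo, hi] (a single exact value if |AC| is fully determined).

|AC| ∈ [8, 20]  (≈ [8.0000, 20.0000])

|AB| ∈ [4, 6]
|BC| ∈ {14}
|AC| ∈ [8, 20]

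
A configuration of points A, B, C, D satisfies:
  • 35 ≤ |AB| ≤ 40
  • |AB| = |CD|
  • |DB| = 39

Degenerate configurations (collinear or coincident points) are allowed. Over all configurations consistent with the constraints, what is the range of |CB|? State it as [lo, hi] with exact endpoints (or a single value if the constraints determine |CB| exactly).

|CB| ∈ [0, 79]  (≈ [0.0000, 79.0000])

|AB| ∈ [35, 40]
|BD| ∈ {39}
|CD| ∈ [35, 40]
|AD| ∈ [0, 79]
|BC| ∈ [0, 79]
|AC| ∈ [0, 119]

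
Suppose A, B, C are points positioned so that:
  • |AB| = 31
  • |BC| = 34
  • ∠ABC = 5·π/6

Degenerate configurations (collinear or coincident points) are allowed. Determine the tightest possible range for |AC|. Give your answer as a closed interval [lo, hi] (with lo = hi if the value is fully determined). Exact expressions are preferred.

|AC| = √(1054·√(3) + 2117)  (≈ 62.7900)

|AB| ∈ {31}
|BC| ∈ {34}
|AC| ∈ {√(1054·√(3) + 2117)}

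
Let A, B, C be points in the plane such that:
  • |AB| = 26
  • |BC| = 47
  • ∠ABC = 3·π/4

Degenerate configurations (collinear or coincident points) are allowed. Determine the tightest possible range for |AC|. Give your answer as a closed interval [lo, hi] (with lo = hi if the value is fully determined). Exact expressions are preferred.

|AC| = √(1222·√(2) + 2885)  (≈ 67.9203)

|AB| ∈ {26}
|BC| ∈ {47}
|AC| ∈ {√(1222·√(2) + 2885)}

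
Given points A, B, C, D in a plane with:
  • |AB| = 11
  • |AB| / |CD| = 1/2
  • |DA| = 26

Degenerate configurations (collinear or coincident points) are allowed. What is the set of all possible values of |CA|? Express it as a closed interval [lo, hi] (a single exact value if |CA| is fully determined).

|CA| ∈ [4, 48]  (≈ [4.0000, 48.0000])

|AB| ∈ {11}
|AD| ∈ {26}
|CD| ∈ {22}
|BD| ∈ [15, 37]
|AC| ∈ [4, 48]
|BC| ∈ [0, 59]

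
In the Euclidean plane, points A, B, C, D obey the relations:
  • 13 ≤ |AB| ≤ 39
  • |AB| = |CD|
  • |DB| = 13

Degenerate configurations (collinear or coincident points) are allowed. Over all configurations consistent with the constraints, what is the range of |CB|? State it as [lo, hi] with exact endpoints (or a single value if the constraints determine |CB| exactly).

|AB| ∈ [13, 39]
|BD| ∈ {13}
|CD| ∈ [13, 39]
|AD| ∈ [0, 52]
|BC| ∈ [0, 52]
|AC| ∈ [0, 91]

|CB| ∈ [0, 52]  (≈ [0.0000, 52.0000])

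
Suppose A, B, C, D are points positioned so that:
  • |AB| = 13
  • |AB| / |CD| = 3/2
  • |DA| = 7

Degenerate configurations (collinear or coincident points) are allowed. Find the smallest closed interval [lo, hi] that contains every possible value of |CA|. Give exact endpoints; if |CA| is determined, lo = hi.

|AB| ∈ {13}
|AD| ∈ {7}
|CD| ∈ {26/3}
|BD| ∈ [6, 20]
|AC| ∈ [5/3, 47/3]
|BC| ∈ [0, 86/3]

|CA| ∈ [5/3, 47/3]  (≈ [1.6667, 15.6667])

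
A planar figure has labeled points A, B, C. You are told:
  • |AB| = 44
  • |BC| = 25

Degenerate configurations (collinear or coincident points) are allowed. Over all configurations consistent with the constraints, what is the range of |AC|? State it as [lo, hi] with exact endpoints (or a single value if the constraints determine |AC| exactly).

|AB| ∈ {44}
|BC| ∈ {25}
|AC| ∈ [19, 69]

|AC| ∈ [19, 69]  (≈ [19.0000, 69.0000])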